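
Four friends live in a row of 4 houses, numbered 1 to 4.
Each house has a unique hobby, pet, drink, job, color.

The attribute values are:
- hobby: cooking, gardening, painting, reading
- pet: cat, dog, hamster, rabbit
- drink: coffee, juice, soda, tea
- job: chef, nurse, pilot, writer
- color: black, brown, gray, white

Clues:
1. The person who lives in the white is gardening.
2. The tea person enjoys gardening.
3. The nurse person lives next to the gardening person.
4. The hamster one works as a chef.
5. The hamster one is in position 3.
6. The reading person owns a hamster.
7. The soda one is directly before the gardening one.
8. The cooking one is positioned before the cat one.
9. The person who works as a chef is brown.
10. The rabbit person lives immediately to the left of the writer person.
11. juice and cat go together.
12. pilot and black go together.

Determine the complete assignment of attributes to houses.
Solution:

House | Hobby | Pet | Drink | Job | Color
-----------------------------------------
  1   | cooking | rabbit | soda | nurse | gray
  2   | gardening | dog | tea | writer | white
  3   | reading | hamster | coffee | chef | brown
  4   | painting | cat | juice | pilot | black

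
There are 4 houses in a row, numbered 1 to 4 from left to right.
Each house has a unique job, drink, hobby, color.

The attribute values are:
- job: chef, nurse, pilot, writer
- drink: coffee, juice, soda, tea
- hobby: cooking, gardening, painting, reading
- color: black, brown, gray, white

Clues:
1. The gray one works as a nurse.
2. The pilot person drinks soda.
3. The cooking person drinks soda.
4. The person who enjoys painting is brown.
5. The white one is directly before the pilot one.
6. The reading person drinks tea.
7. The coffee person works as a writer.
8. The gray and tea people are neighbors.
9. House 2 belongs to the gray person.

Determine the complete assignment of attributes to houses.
Solution:

House | Job | Drink | Hobby | Color
-----------------------------------
  1   | writer | coffee | painting | brown
  2   | nurse | juice | gardening | gray
  3   | chef | tea | reading | white
  4   | pilot | soda | cooking | black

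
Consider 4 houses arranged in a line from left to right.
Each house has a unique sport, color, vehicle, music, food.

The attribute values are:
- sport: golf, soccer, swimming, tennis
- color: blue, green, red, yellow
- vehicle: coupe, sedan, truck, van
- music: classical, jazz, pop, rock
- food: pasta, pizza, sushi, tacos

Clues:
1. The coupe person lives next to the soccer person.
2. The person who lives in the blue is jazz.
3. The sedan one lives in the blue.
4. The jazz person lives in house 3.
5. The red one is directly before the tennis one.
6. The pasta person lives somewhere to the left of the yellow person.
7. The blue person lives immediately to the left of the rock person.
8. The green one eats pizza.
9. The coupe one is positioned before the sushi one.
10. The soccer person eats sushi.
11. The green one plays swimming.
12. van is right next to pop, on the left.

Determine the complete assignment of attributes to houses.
Solution:

House | Sport | Color | Vehicle | Music | Food
----------------------------------------------
  1   | golf | red | van | classical | pasta
  2   | tennis | yellow | coupe | pop | tacos
  3   | soccer | blue | sedan | jazz | sushi
  4   | swimming | green | truck | rock | pizza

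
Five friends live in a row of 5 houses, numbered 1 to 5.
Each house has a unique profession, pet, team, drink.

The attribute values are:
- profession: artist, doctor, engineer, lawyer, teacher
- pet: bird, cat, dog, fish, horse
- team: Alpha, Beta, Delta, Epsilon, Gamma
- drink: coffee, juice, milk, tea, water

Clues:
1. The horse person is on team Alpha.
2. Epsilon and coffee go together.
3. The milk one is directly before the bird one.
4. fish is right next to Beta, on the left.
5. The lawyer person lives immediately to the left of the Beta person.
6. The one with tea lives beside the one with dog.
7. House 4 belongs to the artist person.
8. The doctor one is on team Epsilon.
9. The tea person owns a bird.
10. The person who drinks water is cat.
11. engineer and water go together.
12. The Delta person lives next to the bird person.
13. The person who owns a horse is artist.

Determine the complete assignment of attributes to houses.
Solution:

House | Profession | Pet | Team | Drink
---------------------------------------
  1   | lawyer | fish | Delta | milk
  2   | teacher | bird | Beta | tea
  3   | doctor | dog | Epsilon | coffee
  4   | artist | horse | Alpha | juice
  5   | engineer | cat | Gamma | water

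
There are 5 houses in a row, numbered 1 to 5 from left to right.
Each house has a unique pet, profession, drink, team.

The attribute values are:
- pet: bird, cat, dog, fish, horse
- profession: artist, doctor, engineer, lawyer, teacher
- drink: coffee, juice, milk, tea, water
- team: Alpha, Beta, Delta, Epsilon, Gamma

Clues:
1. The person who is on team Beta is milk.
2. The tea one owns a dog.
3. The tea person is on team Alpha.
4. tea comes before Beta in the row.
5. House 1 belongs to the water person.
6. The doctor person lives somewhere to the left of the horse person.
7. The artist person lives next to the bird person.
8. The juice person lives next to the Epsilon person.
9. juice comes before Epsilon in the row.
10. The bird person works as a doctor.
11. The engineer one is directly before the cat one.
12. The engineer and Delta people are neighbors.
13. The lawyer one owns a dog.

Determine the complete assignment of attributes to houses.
Solution:

House | Pet | Profession | Drink | Team
---------------------------------------
  1   | fish | engineer | water | Gamma
  2   | cat | artist | juice | Delta
  3   | bird | doctor | coffee | Epsilon
  4   | dog | lawyer | tea | Alpha
  5   | horse | teacher | milk | Beta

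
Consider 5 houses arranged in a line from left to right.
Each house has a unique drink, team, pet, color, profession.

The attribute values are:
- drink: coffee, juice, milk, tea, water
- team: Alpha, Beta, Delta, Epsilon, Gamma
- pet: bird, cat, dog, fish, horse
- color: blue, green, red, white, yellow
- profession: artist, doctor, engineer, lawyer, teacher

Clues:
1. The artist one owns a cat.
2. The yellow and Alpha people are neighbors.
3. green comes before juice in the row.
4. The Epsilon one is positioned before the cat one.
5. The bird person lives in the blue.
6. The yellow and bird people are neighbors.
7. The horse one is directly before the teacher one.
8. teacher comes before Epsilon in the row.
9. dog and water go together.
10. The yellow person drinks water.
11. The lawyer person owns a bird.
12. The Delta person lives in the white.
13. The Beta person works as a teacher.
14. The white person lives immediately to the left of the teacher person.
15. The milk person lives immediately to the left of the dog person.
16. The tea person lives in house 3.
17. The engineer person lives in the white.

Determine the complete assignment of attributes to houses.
Solution:

House | Drink | Team | Pet | Color | Profession
-----------------------------------------------
  1   | milk | Delta | horse | white | engineer
  2   | water | Beta | dog | yellow | teacher
  3   | tea | Alpha | bird | blue | lawyer
  4   | coffee | Epsilon | fish | green | doctor
  5   | juice | Gamma | cat | red | artist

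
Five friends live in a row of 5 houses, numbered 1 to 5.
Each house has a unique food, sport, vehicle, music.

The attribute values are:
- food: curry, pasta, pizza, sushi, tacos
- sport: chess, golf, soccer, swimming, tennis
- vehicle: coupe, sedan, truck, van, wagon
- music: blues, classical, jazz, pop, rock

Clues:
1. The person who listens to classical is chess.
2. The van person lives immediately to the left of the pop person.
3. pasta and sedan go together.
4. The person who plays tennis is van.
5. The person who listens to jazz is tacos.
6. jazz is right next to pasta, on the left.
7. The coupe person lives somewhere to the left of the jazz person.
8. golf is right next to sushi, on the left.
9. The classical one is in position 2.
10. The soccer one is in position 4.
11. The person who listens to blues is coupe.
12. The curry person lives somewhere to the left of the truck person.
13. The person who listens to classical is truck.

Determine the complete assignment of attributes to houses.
Solution:

House | Food | Sport | Vehicle | Music
--------------------------------------
  1   | curry | golf | coupe | blues
  2   | sushi | chess | truck | classical
  3   | tacos | tennis | van | jazz
  4   | pasta | soccer | sedan | pop
  5   | pizza | swimming | wagon | rock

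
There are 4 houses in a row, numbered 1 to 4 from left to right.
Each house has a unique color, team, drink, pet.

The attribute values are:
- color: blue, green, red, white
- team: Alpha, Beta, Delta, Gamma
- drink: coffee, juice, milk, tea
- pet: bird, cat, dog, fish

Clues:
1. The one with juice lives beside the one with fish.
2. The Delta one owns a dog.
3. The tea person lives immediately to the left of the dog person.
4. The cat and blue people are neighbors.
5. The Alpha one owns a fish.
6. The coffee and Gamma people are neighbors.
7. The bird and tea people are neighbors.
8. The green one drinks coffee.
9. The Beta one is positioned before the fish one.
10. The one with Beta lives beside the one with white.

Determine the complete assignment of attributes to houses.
Solution:

House | Color | Team | Drink | Pet
----------------------------------
  1   | green | Beta | coffee | bird
  2   | white | Gamma | tea | cat
  3   | blue | Delta | juice | dog
  4   | red | Alpha | milk | fish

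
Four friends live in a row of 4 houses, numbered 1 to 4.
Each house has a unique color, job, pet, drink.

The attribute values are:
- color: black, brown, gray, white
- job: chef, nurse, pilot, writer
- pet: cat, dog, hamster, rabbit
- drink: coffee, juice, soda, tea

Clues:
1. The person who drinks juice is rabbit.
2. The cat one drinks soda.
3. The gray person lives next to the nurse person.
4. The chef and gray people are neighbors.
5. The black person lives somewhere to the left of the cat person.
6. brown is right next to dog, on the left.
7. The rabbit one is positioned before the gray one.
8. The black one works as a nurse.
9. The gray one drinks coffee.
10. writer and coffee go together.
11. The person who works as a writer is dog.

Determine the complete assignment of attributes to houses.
Solution:

House | Color | Job | Pet | Drink
---------------------------------
  1   | brown | chef | rabbit | juice
  2   | gray | writer | dog | coffee
  3   | black | nurse | hamster | tea
  4   | white | pilot | cat | soda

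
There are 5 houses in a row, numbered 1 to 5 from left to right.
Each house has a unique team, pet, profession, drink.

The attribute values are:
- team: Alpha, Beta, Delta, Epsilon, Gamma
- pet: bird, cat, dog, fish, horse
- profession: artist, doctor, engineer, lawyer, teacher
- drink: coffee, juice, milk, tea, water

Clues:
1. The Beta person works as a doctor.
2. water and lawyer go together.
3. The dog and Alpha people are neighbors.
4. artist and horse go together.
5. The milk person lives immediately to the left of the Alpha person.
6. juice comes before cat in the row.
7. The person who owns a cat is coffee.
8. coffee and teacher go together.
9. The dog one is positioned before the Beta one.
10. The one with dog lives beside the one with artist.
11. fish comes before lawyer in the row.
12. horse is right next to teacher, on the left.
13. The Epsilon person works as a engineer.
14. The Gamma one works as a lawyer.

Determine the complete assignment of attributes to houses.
Solution:

House | Team | Pet | Profession | Drink
---------------------------------------
  1   | Epsilon | dog | engineer | milk
  2   | Alpha | horse | artist | juice
  3   | Delta | cat | teacher | coffee
  4   | Beta | fish | doctor | tea
  5   | Gamma | bird | lawyer | water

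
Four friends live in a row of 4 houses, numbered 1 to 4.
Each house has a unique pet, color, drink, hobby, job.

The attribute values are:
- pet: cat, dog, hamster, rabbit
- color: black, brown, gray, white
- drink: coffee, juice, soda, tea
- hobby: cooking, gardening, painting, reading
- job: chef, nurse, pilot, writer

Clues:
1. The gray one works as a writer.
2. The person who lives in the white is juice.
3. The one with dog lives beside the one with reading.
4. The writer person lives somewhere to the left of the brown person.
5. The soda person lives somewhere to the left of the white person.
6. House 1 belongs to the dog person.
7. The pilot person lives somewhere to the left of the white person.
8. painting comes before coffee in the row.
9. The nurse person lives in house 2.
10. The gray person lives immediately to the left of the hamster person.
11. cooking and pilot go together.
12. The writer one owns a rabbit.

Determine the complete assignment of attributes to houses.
Solution:

House | Pet | Color | Drink | Hobby | Job
-----------------------------------------
  1   | dog | black | soda | cooking | pilot
  2   | cat | white | juice | reading | nurse
  3   | rabbit | gray | tea | painting | writer
  4   | hamster | brown | coffee | gardening | chef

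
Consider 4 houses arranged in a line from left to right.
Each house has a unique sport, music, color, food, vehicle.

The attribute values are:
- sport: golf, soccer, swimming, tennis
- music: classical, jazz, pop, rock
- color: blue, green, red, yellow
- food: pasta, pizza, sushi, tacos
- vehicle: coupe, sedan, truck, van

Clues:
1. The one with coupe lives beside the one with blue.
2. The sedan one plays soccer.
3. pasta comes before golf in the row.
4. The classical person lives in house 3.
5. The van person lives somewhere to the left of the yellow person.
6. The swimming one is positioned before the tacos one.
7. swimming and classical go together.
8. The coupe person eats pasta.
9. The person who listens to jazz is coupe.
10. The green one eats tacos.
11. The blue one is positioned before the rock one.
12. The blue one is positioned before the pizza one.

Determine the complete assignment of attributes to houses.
Solution:

House | Sport | Music | Color | Food | Vehicle
----------------------------------------------
  1   | tennis | jazz | red | pasta | coupe
  2   | golf | pop | blue | sushi | van
  3   | swimming | classical | yellow | pizza | truck
  4   | soccer | rock | green | tacos | sedan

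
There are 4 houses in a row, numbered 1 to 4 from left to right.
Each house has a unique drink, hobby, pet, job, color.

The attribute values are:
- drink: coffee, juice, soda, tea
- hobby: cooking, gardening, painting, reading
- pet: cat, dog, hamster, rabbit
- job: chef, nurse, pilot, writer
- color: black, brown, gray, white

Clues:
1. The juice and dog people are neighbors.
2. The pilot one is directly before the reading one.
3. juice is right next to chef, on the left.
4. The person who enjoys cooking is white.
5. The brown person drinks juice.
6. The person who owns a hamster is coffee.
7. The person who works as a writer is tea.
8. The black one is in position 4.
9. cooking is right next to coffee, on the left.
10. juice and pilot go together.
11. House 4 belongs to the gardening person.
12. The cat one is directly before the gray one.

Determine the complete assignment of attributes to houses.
Solution:

House | Drink | Hobby | Pet | Job | Color
-----------------------------------------
  1   | juice | painting | cat | pilot | brown
  2   | soda | reading | dog | chef | gray
  3   | tea | cooking | rabbit | writer | white
  4   | coffee | gardening | hamster | nurse | black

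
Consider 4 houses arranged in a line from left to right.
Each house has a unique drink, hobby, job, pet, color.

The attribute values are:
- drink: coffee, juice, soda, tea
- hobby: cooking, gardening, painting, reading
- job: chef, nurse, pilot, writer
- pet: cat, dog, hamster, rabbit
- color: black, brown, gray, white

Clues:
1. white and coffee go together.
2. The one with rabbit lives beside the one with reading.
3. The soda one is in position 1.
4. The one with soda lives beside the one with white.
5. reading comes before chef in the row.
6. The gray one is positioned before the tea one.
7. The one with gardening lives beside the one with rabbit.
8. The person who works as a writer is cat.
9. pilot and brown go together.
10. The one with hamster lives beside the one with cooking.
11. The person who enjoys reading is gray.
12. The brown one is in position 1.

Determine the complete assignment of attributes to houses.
Solution:

House | Drink | Hobby | Job | Pet | Color
-----------------------------------------
  1   | soda | gardening | pilot | hamster | brown
  2   | coffee | cooking | nurse | rabbit | white
  3   | juice | reading | writer | cat | gray
  4   | tea | painting | chef | dog | black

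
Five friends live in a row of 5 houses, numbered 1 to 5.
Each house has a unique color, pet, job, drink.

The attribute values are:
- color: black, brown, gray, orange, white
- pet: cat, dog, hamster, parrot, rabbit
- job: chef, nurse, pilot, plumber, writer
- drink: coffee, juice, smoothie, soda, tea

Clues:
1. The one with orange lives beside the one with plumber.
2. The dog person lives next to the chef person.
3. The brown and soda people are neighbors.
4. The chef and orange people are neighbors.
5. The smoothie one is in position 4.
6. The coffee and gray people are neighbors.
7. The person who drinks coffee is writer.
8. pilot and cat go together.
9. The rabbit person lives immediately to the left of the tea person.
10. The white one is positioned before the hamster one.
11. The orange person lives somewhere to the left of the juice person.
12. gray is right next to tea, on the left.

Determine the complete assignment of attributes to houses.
Solution:

House | Color | Pet | Job | Drink
---------------------------------
  1   | brown | dog | writer | coffee
  2   | gray | rabbit | chef | soda
  3   | orange | cat | pilot | tea
  4   | white | parrot | plumber | smoothie
  5   | black | hamster | nurse | juice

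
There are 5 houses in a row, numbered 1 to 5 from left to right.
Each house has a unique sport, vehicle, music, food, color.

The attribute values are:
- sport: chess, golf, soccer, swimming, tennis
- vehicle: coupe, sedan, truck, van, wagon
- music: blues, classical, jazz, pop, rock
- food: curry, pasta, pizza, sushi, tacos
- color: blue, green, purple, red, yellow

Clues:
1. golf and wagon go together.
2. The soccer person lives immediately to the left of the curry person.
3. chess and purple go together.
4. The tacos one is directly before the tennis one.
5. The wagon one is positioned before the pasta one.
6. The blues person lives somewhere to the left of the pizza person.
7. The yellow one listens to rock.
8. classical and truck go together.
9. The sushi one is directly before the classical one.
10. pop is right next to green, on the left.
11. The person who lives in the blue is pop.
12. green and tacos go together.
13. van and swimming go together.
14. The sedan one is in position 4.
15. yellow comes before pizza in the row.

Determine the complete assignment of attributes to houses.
Solution:

House | Sport | Vehicle | Music | Food | Color
----------------------------------------------
  1   | golf | wagon | pop | sushi | blue
  2   | soccer | truck | classical | tacos | green
  3   | tennis | coupe | rock | curry | yellow
  4   | chess | sedan | blues | pasta | purple
  5   | swimming | van | jazz | pizza | red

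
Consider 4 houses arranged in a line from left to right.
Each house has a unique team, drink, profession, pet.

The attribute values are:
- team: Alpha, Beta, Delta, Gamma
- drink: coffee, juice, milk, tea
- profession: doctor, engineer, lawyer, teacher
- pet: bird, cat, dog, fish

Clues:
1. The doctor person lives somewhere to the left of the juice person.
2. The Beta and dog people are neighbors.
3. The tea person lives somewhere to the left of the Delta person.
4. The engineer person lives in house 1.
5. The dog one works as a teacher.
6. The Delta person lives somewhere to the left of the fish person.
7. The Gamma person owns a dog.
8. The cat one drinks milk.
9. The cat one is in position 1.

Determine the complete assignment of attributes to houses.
Solution:

House | Team | Drink | Profession | Pet
---------------------------------------
  1   | Beta | milk | engineer | cat
  2   | Gamma | tea | teacher | dog
  3   | Delta | coffee | doctor | bird
  4   | Alpha | juice | lawyer | fish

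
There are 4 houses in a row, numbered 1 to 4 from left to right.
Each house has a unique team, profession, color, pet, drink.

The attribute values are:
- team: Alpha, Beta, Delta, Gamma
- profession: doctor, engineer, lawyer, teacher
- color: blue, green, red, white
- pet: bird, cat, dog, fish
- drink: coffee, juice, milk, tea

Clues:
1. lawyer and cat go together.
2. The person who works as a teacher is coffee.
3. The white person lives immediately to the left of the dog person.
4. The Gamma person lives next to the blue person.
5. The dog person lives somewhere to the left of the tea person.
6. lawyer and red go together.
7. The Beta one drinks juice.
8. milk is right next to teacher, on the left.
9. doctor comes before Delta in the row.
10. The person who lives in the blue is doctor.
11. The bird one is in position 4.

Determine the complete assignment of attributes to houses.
Solution:

House | Team | Profession | Color | Pet | Drink
-----------------------------------------------
  1   | Alpha | lawyer | red | cat | milk
  2   | Gamma | teacher | white | fish | coffee
  3   | Beta | doctor | blue | dog | juice
  4   | Delta | engineer | green | bird | tea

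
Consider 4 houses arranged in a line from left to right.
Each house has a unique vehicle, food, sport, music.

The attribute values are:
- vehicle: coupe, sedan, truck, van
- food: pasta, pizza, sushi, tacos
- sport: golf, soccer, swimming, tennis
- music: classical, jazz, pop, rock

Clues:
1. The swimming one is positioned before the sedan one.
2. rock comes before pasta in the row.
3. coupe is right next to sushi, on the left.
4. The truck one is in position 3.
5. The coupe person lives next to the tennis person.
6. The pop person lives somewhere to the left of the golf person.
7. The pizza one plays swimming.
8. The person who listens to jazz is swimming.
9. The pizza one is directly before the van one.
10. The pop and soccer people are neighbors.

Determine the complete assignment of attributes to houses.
Solution:

House | Vehicle | Food | Sport | Music
--------------------------------------
  1   | coupe | pizza | swimming | jazz
  2   | van | sushi | tennis | pop
  3   | truck | tacos | soccer | rock
  4   | sedan | pasta | golf | classical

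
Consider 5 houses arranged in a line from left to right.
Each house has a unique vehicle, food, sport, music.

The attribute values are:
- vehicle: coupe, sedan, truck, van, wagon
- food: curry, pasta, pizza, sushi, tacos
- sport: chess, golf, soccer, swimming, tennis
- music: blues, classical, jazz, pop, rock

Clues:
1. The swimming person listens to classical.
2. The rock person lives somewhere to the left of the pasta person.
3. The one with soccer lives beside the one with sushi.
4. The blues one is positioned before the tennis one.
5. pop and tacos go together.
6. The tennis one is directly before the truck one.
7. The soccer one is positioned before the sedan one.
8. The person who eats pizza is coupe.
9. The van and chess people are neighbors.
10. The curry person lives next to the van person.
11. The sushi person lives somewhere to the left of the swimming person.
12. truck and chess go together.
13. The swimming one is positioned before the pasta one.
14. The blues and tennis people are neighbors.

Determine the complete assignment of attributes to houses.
Solution:

House | Vehicle | Food | Sport | Music
--------------------------------------
  1   | wagon | curry | soccer | blues
  2   | van | sushi | tennis | rock
  3   | truck | tacos | chess | pop
  4   | coupe | pizza | swimming | classical
  5   | sedan | pasta | golf | jazz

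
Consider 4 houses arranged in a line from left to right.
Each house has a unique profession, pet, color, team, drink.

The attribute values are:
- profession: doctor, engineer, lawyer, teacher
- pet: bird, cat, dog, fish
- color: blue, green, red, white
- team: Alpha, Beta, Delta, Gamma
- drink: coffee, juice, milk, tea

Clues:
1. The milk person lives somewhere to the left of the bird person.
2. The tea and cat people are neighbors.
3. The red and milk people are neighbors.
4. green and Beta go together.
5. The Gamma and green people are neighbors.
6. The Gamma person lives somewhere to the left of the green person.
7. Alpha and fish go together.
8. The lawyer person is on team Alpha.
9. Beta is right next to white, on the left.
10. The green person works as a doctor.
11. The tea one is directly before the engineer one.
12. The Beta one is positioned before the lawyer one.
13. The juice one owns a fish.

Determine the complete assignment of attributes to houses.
Solution:

House | Profession | Pet | Color | Team | Drink
-----------------------------------------------
  1   | teacher | dog | red | Delta | tea
  2   | engineer | cat | blue | Gamma | milk
  3   | doctor | bird | green | Beta | coffee
  4   | lawyer | fish | white | Alpha | juice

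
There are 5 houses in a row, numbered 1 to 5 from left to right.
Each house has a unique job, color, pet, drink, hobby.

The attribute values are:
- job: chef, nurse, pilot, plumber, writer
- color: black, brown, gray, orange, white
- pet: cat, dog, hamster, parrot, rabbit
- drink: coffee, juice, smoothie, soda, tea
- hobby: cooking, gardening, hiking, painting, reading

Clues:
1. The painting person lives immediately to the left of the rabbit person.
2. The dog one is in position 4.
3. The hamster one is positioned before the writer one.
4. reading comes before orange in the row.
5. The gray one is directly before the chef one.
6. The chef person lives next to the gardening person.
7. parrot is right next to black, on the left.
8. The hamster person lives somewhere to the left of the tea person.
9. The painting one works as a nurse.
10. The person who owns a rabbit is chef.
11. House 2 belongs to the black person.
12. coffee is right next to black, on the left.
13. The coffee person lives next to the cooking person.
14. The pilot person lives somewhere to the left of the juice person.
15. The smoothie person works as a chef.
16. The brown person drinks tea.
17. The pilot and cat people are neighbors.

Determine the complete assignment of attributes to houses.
Solution:

House | Job | Color | Pet | Drink | Hobby
-----------------------------------------
  1   | nurse | gray | parrot | coffee | painting
  2   | chef | black | rabbit | smoothie | cooking
  3   | plumber | white | hamster | soda | gardening
  4   | pilot | brown | dog | tea | reading
  5   | writer | orange | cat | juice | hiking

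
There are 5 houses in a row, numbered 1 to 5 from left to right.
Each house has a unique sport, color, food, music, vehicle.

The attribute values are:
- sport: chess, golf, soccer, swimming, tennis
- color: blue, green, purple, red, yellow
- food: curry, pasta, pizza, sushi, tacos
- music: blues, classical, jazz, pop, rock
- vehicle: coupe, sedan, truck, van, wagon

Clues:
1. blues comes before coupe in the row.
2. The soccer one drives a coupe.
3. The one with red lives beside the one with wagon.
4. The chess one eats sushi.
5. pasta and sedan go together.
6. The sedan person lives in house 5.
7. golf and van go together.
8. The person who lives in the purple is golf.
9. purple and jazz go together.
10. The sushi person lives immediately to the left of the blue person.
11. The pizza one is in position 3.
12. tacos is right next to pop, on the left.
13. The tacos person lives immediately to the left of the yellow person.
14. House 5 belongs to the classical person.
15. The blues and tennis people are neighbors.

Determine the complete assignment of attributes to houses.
Solution:

House | Sport | Color | Food | Music | Vehicle
----------------------------------------------
  1   | chess | red | sushi | blues | truck
  2   | tennis | blue | tacos | rock | wagon
  3   | soccer | yellow | pizza | pop | coupe
  4   | golf | purple | curry | jazz | van
  5   | swimming | green | pasta | classical | sedan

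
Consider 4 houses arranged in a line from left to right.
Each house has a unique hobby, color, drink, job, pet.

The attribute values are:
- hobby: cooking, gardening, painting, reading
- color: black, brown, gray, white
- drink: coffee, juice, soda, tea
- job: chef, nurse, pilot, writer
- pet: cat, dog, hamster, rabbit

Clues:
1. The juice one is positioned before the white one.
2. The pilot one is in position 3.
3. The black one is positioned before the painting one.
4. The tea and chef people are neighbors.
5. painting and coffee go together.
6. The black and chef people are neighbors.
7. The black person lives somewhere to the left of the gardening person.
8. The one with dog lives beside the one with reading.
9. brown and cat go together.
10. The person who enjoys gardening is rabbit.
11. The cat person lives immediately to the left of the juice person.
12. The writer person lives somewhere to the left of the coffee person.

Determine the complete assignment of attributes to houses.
Solution:

House | Hobby | Color | Drink | Job | Pet
-----------------------------------------
  1   | cooking | black | tea | writer | dog
  2   | reading | brown | soda | chef | cat
  3   | gardening | gray | juice | pilot | rabbit
  4   | painting | white | coffee | nurse | hamster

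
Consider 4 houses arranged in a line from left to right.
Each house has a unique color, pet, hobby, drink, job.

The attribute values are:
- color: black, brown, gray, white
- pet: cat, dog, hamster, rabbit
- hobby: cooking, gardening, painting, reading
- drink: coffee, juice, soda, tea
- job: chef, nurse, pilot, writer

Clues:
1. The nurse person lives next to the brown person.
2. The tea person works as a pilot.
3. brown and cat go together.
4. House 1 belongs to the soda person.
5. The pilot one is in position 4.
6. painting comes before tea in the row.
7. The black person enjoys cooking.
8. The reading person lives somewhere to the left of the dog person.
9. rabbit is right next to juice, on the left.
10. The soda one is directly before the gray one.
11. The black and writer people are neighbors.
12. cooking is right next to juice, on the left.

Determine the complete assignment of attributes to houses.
Solution:

House | Color | Pet | Hobby | Drink | Job
-----------------------------------------
  1   | black | rabbit | cooking | soda | chef
  2   | gray | hamster | reading | juice | writer
  3   | white | dog | painting | coffee | nurse
  4   | brown | cat | gardening | tea | pilot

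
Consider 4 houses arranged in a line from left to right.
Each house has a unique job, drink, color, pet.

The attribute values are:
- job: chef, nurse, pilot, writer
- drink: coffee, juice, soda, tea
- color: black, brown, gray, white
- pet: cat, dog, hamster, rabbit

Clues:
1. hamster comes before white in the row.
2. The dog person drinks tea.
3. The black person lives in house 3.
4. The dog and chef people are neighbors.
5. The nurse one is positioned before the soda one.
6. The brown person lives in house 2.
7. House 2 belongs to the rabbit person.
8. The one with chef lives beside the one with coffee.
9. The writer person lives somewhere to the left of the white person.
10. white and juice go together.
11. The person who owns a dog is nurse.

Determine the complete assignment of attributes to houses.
Solution:

House | Job | Drink | Color | Pet
---------------------------------
  1   | nurse | tea | gray | dog
  2   | chef | soda | brown | rabbit
  3   | writer | coffee | black | hamster
  4   | pilot | juice | white | cat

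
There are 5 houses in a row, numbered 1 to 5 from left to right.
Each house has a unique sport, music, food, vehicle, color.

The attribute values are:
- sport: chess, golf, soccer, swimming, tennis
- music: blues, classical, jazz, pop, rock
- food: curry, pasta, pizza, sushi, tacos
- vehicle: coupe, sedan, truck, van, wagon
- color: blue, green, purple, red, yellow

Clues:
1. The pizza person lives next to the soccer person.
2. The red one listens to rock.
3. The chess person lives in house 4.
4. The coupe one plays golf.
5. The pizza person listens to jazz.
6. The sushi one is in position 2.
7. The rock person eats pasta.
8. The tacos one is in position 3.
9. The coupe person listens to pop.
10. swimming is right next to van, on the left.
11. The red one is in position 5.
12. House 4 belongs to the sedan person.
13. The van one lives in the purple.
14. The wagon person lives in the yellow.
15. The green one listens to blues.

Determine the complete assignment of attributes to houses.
Solution:

House | Sport | Music | Food | Vehicle | Color
----------------------------------------------
  1   | swimming | jazz | pizza | wagon | yellow
  2   | soccer | classical | sushi | van | purple
  3   | golf | pop | tacos | coupe | blue
  4   | chess | blues | curry | sedan | green
  5   | tennis | rock | pasta | truck | red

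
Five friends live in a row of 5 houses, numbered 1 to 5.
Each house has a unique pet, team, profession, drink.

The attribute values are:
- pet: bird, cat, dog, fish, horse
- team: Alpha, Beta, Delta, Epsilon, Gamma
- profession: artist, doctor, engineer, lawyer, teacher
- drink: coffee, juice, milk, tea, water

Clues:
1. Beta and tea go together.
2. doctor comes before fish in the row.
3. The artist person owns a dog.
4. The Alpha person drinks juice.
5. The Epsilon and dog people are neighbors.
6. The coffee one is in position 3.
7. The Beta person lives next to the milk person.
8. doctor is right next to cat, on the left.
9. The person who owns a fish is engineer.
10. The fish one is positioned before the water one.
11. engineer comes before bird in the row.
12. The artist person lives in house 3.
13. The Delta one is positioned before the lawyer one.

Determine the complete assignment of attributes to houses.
Solution:

House | Pet | Team | Profession | Drink
---------------------------------------
  1   | horse | Beta | doctor | tea
  2   | cat | Epsilon | teacher | milk
  3   | dog | Delta | artist | coffee
  4   | fish | Alpha | engineer | juice
  5   | bird | Gamma | lawyer | water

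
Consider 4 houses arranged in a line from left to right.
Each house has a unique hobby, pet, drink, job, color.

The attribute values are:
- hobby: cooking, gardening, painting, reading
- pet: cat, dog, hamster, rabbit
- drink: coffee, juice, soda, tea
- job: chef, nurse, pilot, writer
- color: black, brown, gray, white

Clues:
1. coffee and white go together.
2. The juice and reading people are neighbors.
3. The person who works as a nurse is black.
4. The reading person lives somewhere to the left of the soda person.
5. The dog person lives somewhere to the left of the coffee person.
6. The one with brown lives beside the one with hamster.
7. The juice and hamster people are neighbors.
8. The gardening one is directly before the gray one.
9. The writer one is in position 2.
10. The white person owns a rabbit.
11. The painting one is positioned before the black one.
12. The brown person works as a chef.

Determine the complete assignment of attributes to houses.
Solution:

House | Hobby | Pet | Drink | Job | Color
-----------------------------------------
  1   | gardening | dog | juice | chef | brown
  2   | reading | hamster | tea | writer | gray
  3   | painting | rabbit | coffee | pilot | white
  4   | cooking | cat | soda | nurse | black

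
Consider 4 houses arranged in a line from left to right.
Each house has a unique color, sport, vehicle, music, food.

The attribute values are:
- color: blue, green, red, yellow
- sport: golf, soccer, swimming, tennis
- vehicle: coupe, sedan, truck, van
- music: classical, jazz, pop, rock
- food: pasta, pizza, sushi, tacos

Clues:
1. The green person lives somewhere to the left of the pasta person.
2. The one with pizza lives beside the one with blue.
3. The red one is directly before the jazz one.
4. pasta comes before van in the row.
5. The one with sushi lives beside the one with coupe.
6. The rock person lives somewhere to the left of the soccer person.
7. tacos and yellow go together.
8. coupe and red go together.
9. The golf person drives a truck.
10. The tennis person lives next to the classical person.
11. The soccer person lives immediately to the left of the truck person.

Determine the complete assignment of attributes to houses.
Solution:

House | Color | Sport | Vehicle | Music | Food
----------------------------------------------
  1   | green | tennis | sedan | rock | sushi
  2   | red | soccer | coupe | classical | pizza
  3   | blue | golf | truck | jazz | pasta
  4   | yellow | swimming | van | pop | tacos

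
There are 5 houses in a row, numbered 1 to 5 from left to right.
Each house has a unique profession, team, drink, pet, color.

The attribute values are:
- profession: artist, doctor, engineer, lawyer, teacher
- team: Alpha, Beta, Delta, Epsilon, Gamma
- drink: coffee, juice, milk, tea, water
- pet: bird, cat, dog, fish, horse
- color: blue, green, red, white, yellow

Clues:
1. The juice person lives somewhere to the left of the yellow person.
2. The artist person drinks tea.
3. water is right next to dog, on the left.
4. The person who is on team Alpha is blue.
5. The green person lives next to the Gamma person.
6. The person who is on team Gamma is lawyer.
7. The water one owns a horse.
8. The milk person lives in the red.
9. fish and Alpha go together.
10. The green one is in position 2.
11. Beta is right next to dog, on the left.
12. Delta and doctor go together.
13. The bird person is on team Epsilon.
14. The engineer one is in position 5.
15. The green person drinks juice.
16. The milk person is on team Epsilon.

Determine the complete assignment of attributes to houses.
Solution:

House | Profession | Team | Drink | Pet | Color
-----------------------------------------------
  1   | teacher | Beta | water | horse | white
  2   | doctor | Delta | juice | dog | green
  3   | lawyer | Gamma | coffee | cat | yellow
  4   | artist | Alpha | tea | fish | blue
  5   | engineer | Epsilon | milk | bird | red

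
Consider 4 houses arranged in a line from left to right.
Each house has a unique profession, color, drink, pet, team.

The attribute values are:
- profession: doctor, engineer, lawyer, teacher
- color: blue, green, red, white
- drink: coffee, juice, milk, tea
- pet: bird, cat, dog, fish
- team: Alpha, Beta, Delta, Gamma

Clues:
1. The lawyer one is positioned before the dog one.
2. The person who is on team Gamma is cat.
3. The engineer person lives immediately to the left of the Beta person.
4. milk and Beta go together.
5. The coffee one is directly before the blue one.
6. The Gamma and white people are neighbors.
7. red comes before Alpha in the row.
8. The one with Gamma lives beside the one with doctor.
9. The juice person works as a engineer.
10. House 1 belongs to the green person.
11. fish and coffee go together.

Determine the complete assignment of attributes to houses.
Solution:

House | Profession | Color | Drink | Pet | Team
-----------------------------------------------
  1   | engineer | green | juice | cat | Gamma
  2   | doctor | white | milk | bird | Beta
  3   | lawyer | red | coffee | fish | Delta
  4   | teacher | blue | tea | dog | Alpha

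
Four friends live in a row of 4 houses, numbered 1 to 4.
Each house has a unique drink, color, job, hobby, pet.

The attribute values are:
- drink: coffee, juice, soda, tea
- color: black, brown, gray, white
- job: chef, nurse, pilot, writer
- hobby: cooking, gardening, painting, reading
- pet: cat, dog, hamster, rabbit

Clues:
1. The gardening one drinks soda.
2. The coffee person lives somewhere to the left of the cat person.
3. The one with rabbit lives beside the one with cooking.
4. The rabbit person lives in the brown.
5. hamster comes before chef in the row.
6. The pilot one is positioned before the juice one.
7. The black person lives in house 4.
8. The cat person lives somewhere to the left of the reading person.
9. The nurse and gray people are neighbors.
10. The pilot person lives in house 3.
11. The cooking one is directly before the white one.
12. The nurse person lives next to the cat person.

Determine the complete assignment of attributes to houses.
Solution:

House | Drink | Color | Job | Hobby | Pet
-----------------------------------------
  1   | coffee | brown | nurse | painting | rabbit
  2   | tea | gray | writer | cooking | cat
  3   | soda | white | pilot | gardening | hamster
  4   | juice | black | chef | reading | dog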